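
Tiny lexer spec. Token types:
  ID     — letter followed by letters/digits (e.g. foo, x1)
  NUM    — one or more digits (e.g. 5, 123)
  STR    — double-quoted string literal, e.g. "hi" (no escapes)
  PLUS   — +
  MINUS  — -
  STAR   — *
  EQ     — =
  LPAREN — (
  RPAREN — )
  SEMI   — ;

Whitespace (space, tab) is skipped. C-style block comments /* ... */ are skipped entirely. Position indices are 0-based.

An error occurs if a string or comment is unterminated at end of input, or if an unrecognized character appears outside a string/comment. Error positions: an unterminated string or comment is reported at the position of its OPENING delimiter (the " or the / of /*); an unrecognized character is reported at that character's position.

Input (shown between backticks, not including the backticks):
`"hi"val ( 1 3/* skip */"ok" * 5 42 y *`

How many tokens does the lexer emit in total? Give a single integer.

pos=0: enter STRING mode
pos=0: emit STR "hi" (now at pos=4)
pos=4: emit ID 'val' (now at pos=7)
pos=8: emit LPAREN '('
pos=10: emit NUM '1' (now at pos=11)
pos=12: emit NUM '3' (now at pos=13)
pos=13: enter COMMENT mode (saw '/*')
exit COMMENT mode (now at pos=23)
pos=23: enter STRING mode
pos=23: emit STR "ok" (now at pos=27)
pos=28: emit STAR '*'
pos=30: emit NUM '5' (now at pos=31)
pos=32: emit NUM '42' (now at pos=34)
pos=35: emit ID 'y' (now at pos=36)
pos=37: emit STAR '*'
DONE. 11 tokens: [STR, ID, LPAREN, NUM, NUM, STR, STAR, NUM, NUM, ID, STAR]

Answer: 11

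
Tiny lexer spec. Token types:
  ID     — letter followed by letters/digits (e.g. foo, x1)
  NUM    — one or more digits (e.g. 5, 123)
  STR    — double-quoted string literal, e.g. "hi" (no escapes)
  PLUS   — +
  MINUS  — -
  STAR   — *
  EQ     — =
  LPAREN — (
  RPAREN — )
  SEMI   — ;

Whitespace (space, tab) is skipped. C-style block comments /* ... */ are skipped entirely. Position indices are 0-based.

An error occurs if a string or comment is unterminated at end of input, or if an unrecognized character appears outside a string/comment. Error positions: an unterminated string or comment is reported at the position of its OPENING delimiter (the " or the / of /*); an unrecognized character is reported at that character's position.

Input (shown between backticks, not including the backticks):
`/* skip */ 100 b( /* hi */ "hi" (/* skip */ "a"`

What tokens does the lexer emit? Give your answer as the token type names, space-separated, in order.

pos=0: enter COMMENT mode (saw '/*')
exit COMMENT mode (now at pos=10)
pos=11: emit NUM '100' (now at pos=14)
pos=15: emit ID 'b' (now at pos=16)
pos=16: emit LPAREN '('
pos=18: enter COMMENT mode (saw '/*')
exit COMMENT mode (now at pos=26)
pos=27: enter STRING mode
pos=27: emit STR "hi" (now at pos=31)
pos=32: emit LPAREN '('
pos=33: enter COMMENT mode (saw '/*')
exit COMMENT mode (now at pos=43)
pos=44: enter STRING mode
pos=44: emit STR "a" (now at pos=47)
DONE. 6 tokens: [NUM, ID, LPAREN, STR, LPAREN, STR]

Answer: NUM ID LPAREN STR LPAREN STR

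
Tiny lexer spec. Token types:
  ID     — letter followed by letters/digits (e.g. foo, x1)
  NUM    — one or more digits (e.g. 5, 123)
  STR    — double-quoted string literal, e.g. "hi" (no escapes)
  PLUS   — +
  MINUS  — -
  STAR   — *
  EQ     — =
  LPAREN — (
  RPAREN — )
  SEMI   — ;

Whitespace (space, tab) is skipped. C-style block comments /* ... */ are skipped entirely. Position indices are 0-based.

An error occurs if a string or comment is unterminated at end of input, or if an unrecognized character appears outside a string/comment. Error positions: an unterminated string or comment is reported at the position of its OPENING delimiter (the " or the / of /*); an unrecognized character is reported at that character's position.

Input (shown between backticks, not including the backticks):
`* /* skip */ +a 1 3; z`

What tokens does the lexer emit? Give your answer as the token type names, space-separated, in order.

pos=0: emit STAR '*'
pos=2: enter COMMENT mode (saw '/*')
exit COMMENT mode (now at pos=12)
pos=13: emit PLUS '+'
pos=14: emit ID 'a' (now at pos=15)
pos=16: emit NUM '1' (now at pos=17)
pos=18: emit NUM '3' (now at pos=19)
pos=19: emit SEMI ';'
pos=21: emit ID 'z' (now at pos=22)
DONE. 7 tokens: [STAR, PLUS, ID, NUM, NUM, SEMI, ID]

Answer: STAR PLUS ID NUM NUM SEMI ID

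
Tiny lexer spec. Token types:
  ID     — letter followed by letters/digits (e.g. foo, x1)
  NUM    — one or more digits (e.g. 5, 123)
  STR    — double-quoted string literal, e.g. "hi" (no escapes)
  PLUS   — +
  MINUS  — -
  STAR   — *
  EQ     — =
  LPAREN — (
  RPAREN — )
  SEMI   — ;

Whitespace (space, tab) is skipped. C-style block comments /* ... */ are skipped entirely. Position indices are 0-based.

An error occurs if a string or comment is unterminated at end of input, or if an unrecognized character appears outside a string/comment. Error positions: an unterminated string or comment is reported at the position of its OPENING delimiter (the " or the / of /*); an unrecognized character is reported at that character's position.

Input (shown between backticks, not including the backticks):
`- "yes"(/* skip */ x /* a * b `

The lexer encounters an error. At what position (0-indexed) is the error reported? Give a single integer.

pos=0: emit MINUS '-'
pos=2: enter STRING mode
pos=2: emit STR "yes" (now at pos=7)
pos=7: emit LPAREN '('
pos=8: enter COMMENT mode (saw '/*')
exit COMMENT mode (now at pos=18)
pos=19: emit ID 'x' (now at pos=20)
pos=21: enter COMMENT mode (saw '/*')
pos=21: ERROR — unterminated comment (reached EOF)

Answer: 21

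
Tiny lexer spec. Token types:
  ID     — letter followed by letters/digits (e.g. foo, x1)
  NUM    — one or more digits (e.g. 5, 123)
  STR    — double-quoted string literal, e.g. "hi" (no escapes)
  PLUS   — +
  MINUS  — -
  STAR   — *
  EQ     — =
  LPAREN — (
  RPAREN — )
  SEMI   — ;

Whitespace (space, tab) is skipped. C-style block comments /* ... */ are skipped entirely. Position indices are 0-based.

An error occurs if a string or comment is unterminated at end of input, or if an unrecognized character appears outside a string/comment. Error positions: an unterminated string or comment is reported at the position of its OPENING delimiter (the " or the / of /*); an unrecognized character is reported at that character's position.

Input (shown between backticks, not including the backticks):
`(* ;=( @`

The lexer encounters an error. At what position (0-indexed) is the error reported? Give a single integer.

Answer: 7

Derivation:
pos=0: emit LPAREN '('
pos=1: emit STAR '*'
pos=3: emit SEMI ';'
pos=4: emit EQ '='
pos=5: emit LPAREN '('
pos=7: ERROR — unrecognized char '@'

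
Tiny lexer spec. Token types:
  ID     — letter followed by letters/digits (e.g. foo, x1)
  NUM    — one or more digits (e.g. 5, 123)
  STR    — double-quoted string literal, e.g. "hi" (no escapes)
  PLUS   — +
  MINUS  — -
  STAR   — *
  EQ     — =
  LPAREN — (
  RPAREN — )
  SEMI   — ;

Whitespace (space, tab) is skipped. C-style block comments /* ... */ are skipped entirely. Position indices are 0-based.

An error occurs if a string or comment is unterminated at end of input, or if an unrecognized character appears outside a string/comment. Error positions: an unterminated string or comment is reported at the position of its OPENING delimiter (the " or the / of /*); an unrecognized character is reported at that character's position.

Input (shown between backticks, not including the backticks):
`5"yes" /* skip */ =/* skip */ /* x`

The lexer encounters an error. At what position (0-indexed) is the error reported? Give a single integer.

pos=0: emit NUM '5' (now at pos=1)
pos=1: enter STRING mode
pos=1: emit STR "yes" (now at pos=6)
pos=7: enter COMMENT mode (saw '/*')
exit COMMENT mode (now at pos=17)
pos=18: emit EQ '='
pos=19: enter COMMENT mode (saw '/*')
exit COMMENT mode (now at pos=29)
pos=30: enter COMMENT mode (saw '/*')
pos=30: ERROR — unterminated comment (reached EOF)

Answer: 30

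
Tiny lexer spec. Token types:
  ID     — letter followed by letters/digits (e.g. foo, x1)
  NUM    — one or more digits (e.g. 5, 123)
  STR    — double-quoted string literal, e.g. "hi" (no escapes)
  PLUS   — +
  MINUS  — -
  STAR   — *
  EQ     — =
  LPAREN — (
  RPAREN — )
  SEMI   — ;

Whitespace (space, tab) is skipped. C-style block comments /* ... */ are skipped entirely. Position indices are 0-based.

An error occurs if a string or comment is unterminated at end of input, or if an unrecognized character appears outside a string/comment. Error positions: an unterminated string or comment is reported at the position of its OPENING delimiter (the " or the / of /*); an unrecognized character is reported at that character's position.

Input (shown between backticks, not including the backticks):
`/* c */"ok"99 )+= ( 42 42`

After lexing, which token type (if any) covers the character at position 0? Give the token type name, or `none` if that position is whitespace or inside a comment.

Answer: none

Derivation:
pos=0: enter COMMENT mode (saw '/*')
exit COMMENT mode (now at pos=7)
pos=7: enter STRING mode
pos=7: emit STR "ok" (now at pos=11)
pos=11: emit NUM '99' (now at pos=13)
pos=14: emit RPAREN ')'
pos=15: emit PLUS '+'
pos=16: emit EQ '='
pos=18: emit LPAREN '('
pos=20: emit NUM '42' (now at pos=22)
pos=23: emit NUM '42' (now at pos=25)
DONE. 8 tokens: [STR, NUM, RPAREN, PLUS, EQ, LPAREN, NUM, NUM]
Position 0: char is '/' -> none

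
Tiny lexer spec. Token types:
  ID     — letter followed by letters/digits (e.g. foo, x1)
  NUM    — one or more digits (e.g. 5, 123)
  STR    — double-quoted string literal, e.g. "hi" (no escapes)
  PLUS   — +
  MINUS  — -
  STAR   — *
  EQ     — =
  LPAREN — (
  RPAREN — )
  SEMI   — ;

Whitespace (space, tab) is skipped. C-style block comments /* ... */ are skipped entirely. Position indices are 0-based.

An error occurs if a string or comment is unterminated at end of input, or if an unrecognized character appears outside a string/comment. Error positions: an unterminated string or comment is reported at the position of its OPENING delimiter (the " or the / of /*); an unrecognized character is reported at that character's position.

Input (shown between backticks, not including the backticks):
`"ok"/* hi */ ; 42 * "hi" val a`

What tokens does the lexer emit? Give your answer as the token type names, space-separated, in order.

Answer: STR SEMI NUM STAR STR ID ID

Derivation:
pos=0: enter STRING mode
pos=0: emit STR "ok" (now at pos=4)
pos=4: enter COMMENT mode (saw '/*')
exit COMMENT mode (now at pos=12)
pos=13: emit SEMI ';'
pos=15: emit NUM '42' (now at pos=17)
pos=18: emit STAR '*'
pos=20: enter STRING mode
pos=20: emit STR "hi" (now at pos=24)
pos=25: emit ID 'val' (now at pos=28)
pos=29: emit ID 'a' (now at pos=30)
DONE. 7 tokens: [STR, SEMI, NUM, STAR, STR, ID, ID]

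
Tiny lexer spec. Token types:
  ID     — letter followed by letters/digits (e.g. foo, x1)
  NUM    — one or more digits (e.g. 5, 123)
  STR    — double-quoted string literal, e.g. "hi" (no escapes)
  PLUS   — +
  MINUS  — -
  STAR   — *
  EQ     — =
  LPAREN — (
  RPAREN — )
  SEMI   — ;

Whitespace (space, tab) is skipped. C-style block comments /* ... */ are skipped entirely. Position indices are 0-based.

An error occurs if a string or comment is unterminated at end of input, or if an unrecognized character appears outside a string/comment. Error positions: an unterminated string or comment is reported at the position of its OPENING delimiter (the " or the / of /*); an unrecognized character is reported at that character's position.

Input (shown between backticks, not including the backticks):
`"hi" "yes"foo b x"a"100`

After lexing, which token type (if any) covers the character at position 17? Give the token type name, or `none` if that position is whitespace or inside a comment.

Answer: STR

Derivation:
pos=0: enter STRING mode
pos=0: emit STR "hi" (now at pos=4)
pos=5: enter STRING mode
pos=5: emit STR "yes" (now at pos=10)
pos=10: emit ID 'foo' (now at pos=13)
pos=14: emit ID 'b' (now at pos=15)
pos=16: emit ID 'x' (now at pos=17)
pos=17: enter STRING mode
pos=17: emit STR "a" (now at pos=20)
pos=20: emit NUM '100' (now at pos=23)
DONE. 7 tokens: [STR, STR, ID, ID, ID, STR, NUM]
Position 17: char is '"' -> STR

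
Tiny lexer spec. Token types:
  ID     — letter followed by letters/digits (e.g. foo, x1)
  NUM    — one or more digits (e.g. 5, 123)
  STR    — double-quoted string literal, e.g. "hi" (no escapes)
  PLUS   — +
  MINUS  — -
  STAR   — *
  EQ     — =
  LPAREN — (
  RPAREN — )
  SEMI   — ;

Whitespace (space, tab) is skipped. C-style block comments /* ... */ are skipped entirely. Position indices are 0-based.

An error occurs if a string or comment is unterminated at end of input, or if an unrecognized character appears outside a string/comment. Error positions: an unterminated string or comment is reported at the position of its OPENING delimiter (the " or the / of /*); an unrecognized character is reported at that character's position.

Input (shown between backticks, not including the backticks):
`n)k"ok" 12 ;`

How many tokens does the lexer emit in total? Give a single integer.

pos=0: emit ID 'n' (now at pos=1)
pos=1: emit RPAREN ')'
pos=2: emit ID 'k' (now at pos=3)
pos=3: enter STRING mode
pos=3: emit STR "ok" (now at pos=7)
pos=8: emit NUM '12' (now at pos=10)
pos=11: emit SEMI ';'
DONE. 6 tokens: [ID, RPAREN, ID, STR, NUM, SEMI]

Answer: 6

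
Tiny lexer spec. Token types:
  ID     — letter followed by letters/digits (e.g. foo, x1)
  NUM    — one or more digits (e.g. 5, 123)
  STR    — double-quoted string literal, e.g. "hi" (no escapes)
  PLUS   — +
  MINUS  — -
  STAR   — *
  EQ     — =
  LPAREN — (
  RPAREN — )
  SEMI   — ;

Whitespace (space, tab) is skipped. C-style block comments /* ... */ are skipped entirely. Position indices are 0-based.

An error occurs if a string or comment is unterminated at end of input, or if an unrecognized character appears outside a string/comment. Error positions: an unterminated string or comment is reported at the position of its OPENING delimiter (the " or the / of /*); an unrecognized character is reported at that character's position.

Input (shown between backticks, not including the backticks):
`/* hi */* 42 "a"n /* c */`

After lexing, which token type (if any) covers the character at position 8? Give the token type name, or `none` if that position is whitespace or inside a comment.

pos=0: enter COMMENT mode (saw '/*')
exit COMMENT mode (now at pos=8)
pos=8: emit STAR '*'
pos=10: emit NUM '42' (now at pos=12)
pos=13: enter STRING mode
pos=13: emit STR "a" (now at pos=16)
pos=16: emit ID 'n' (now at pos=17)
pos=18: enter COMMENT mode (saw '/*')
exit COMMENT mode (now at pos=25)
DONE. 4 tokens: [STAR, NUM, STR, ID]
Position 8: char is '*' -> STAR

Answer: STAR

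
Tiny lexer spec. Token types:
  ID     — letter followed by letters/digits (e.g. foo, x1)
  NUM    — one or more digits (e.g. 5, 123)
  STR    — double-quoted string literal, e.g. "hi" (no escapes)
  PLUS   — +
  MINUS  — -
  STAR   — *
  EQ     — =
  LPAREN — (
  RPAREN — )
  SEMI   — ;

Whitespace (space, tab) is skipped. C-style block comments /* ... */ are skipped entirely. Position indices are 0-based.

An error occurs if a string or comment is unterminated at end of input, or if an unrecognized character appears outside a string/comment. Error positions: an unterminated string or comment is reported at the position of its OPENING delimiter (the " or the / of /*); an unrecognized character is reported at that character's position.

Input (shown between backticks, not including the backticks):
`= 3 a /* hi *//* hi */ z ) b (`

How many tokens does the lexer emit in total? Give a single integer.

pos=0: emit EQ '='
pos=2: emit NUM '3' (now at pos=3)
pos=4: emit ID 'a' (now at pos=5)
pos=6: enter COMMENT mode (saw '/*')
exit COMMENT mode (now at pos=14)
pos=14: enter COMMENT mode (saw '/*')
exit COMMENT mode (now at pos=22)
pos=23: emit ID 'z' (now at pos=24)
pos=25: emit RPAREN ')'
pos=27: emit ID 'b' (now at pos=28)
pos=29: emit LPAREN '('
DONE. 7 tokens: [EQ, NUM, ID, ID, RPAREN, ID, LPAREN]

Answer: 7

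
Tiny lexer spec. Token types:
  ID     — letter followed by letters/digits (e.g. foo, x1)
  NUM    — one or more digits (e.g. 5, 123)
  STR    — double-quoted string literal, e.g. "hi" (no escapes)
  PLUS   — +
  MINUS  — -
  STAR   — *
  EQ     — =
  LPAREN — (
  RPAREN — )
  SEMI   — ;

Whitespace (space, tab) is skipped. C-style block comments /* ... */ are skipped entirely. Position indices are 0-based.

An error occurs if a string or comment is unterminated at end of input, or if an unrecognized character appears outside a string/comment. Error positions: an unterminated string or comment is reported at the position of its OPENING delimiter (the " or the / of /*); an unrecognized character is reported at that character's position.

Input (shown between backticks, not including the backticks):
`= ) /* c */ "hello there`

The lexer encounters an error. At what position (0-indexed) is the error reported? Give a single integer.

Answer: 12

Derivation:
pos=0: emit EQ '='
pos=2: emit RPAREN ')'
pos=4: enter COMMENT mode (saw '/*')
exit COMMENT mode (now at pos=11)
pos=12: enter STRING mode
pos=12: ERROR — unterminated string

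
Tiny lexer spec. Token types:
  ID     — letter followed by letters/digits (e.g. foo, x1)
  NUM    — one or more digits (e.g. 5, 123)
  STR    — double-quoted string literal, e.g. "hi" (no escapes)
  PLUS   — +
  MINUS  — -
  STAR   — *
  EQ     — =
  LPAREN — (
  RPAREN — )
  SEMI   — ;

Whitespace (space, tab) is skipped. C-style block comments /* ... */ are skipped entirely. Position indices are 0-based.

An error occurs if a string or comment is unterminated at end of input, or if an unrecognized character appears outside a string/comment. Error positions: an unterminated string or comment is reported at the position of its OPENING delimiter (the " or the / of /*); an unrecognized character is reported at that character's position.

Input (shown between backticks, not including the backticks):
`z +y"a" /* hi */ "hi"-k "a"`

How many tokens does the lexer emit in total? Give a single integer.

pos=0: emit ID 'z' (now at pos=1)
pos=2: emit PLUS '+'
pos=3: emit ID 'y' (now at pos=4)
pos=4: enter STRING mode
pos=4: emit STR "a" (now at pos=7)
pos=8: enter COMMENT mode (saw '/*')
exit COMMENT mode (now at pos=16)
pos=17: enter STRING mode
pos=17: emit STR "hi" (now at pos=21)
pos=21: emit MINUS '-'
pos=22: emit ID 'k' (now at pos=23)
pos=24: enter STRING mode
pos=24: emit STR "a" (now at pos=27)
DONE. 8 tokens: [ID, PLUS, ID, STR, STR, MINUS, ID, STR]

Answer: 8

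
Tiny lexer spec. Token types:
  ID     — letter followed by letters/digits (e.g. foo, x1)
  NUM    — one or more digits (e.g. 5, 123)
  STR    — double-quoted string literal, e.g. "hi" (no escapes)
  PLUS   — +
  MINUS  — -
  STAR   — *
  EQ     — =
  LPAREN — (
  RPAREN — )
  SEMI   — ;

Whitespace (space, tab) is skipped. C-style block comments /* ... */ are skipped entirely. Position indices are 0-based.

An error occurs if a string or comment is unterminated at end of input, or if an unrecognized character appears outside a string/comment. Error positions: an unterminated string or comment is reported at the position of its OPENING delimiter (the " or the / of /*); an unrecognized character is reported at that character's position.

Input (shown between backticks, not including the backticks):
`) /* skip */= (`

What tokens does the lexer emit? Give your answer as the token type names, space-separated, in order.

Answer: RPAREN EQ LPAREN

Derivation:
pos=0: emit RPAREN ')'
pos=2: enter COMMENT mode (saw '/*')
exit COMMENT mode (now at pos=12)
pos=12: emit EQ '='
pos=14: emit LPAREN '('
DONE. 3 tokens: [RPAREN, EQ, LPAREN]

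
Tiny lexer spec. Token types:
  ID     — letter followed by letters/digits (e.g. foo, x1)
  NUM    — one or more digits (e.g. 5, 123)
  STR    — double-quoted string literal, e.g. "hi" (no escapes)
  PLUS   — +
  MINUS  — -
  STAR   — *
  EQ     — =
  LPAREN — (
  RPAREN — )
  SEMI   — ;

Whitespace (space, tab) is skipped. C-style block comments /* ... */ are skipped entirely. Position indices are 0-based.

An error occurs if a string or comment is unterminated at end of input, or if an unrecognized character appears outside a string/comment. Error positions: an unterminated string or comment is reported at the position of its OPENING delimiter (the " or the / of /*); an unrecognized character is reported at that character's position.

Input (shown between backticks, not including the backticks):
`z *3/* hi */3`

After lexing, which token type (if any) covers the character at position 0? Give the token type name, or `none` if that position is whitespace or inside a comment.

Answer: ID

Derivation:
pos=0: emit ID 'z' (now at pos=1)
pos=2: emit STAR '*'
pos=3: emit NUM '3' (now at pos=4)
pos=4: enter COMMENT mode (saw '/*')
exit COMMENT mode (now at pos=12)
pos=12: emit NUM '3' (now at pos=13)
DONE. 4 tokens: [ID, STAR, NUM, NUM]
Position 0: char is 'z' -> ID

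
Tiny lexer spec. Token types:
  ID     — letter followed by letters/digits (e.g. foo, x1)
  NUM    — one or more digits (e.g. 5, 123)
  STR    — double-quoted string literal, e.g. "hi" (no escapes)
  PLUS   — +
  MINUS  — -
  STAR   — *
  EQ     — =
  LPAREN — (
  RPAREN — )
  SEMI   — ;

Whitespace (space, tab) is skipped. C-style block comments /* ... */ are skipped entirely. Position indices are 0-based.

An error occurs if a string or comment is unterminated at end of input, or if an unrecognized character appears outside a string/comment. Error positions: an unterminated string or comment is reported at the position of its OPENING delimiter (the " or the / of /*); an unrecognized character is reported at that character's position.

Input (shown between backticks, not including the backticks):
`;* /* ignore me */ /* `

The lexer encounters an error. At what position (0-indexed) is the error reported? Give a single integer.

Answer: 19

Derivation:
pos=0: emit SEMI ';'
pos=1: emit STAR '*'
pos=3: enter COMMENT mode (saw '/*')
exit COMMENT mode (now at pos=18)
pos=19: enter COMMENT mode (saw '/*')
pos=19: ERROR — unterminated comment (reached EOF)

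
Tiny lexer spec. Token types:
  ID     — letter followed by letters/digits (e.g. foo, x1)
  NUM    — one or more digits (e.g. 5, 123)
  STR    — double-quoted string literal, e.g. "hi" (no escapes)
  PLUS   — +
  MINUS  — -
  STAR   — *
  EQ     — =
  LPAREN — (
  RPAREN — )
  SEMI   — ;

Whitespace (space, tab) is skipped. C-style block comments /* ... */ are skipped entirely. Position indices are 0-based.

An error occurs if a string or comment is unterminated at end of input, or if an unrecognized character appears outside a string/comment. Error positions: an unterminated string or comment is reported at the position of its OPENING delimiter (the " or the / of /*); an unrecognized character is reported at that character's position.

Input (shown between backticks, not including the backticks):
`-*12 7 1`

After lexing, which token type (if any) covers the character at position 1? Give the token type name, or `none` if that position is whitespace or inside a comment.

Answer: STAR

Derivation:
pos=0: emit MINUS '-'
pos=1: emit STAR '*'
pos=2: emit NUM '12' (now at pos=4)
pos=5: emit NUM '7' (now at pos=6)
pos=7: emit NUM '1' (now at pos=8)
DONE. 5 tokens: [MINUS, STAR, NUM, NUM, NUM]
Position 1: char is '*' -> STAR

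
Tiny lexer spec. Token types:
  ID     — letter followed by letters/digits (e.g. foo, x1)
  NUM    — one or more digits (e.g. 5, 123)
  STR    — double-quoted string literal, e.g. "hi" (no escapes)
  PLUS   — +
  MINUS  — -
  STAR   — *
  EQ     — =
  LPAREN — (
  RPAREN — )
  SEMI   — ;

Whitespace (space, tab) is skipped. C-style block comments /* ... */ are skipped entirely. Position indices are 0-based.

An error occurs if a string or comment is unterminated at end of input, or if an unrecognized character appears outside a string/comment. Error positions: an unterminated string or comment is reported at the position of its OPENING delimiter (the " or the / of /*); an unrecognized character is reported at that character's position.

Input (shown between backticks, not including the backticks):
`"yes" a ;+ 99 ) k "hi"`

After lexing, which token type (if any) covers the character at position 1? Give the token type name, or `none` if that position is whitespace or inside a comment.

pos=0: enter STRING mode
pos=0: emit STR "yes" (now at pos=5)
pos=6: emit ID 'a' (now at pos=7)
pos=8: emit SEMI ';'
pos=9: emit PLUS '+'
pos=11: emit NUM '99' (now at pos=13)
pos=14: emit RPAREN ')'
pos=16: emit ID 'k' (now at pos=17)
pos=18: enter STRING mode
pos=18: emit STR "hi" (now at pos=22)
DONE. 8 tokens: [STR, ID, SEMI, PLUS, NUM, RPAREN, ID, STR]
Position 1: char is 'y' -> STR

Answer: STR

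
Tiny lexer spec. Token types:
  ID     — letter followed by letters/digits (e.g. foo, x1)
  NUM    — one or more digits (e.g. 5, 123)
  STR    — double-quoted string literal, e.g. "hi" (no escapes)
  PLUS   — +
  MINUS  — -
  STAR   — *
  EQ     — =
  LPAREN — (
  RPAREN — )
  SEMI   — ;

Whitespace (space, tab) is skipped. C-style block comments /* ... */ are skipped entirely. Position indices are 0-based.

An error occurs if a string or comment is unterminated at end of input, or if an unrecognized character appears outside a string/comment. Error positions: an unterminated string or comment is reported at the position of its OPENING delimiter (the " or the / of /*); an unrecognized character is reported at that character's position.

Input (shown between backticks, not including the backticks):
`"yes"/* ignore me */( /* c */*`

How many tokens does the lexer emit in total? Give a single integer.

Answer: 3

Derivation:
pos=0: enter STRING mode
pos=0: emit STR "yes" (now at pos=5)
pos=5: enter COMMENT mode (saw '/*')
exit COMMENT mode (now at pos=20)
pos=20: emit LPAREN '('
pos=22: enter COMMENT mode (saw '/*')
exit COMMENT mode (now at pos=29)
pos=29: emit STAR '*'
DONE. 3 tokens: [STR, LPAREN, STAR]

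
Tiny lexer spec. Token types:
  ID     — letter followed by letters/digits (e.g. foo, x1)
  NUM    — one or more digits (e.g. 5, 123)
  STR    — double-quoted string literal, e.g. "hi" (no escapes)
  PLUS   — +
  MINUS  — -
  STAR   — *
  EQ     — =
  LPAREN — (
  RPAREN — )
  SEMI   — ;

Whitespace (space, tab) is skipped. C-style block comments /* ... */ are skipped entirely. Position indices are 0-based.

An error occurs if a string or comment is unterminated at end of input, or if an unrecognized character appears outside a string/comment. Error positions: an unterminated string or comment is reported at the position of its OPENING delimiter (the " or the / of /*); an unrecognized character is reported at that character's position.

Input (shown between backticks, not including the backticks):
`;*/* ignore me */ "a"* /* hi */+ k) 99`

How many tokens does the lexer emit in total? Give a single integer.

pos=0: emit SEMI ';'
pos=1: emit STAR '*'
pos=2: enter COMMENT mode (saw '/*')
exit COMMENT mode (now at pos=17)
pos=18: enter STRING mode
pos=18: emit STR "a" (now at pos=21)
pos=21: emit STAR '*'
pos=23: enter COMMENT mode (saw '/*')
exit COMMENT mode (now at pos=31)
pos=31: emit PLUS '+'
pos=33: emit ID 'k' (now at pos=34)
pos=34: emit RPAREN ')'
pos=36: emit NUM '99' (now at pos=38)
DONE. 8 tokens: [SEMI, STAR, STR, STAR, PLUS, ID, RPAREN, NUM]

Answer: 8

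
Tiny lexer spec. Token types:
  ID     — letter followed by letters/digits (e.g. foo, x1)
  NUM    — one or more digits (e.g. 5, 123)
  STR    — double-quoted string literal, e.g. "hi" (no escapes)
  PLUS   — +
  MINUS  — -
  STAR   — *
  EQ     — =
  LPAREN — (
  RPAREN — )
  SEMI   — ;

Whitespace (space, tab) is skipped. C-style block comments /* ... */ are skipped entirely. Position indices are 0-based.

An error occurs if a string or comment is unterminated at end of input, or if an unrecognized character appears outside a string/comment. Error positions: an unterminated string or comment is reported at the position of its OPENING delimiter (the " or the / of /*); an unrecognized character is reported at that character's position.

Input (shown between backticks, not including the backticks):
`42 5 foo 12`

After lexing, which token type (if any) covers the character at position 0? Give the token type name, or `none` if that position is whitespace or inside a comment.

pos=0: emit NUM '42' (now at pos=2)
pos=3: emit NUM '5' (now at pos=4)
pos=5: emit ID 'foo' (now at pos=8)
pos=9: emit NUM '12' (now at pos=11)
DONE. 4 tokens: [NUM, NUM, ID, NUM]
Position 0: char is '4' -> NUM

Answer: NUM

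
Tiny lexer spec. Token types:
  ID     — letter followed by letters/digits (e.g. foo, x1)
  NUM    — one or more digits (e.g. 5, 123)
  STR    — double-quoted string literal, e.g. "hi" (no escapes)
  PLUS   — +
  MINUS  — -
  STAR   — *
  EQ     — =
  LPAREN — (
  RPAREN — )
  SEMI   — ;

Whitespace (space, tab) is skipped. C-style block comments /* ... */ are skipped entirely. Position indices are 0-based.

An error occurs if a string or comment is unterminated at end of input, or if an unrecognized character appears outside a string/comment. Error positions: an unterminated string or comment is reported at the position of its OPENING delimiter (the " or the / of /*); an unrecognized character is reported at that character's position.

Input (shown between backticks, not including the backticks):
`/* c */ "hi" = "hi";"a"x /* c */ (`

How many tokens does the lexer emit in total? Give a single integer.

pos=0: enter COMMENT mode (saw '/*')
exit COMMENT mode (now at pos=7)
pos=8: enter STRING mode
pos=8: emit STR "hi" (now at pos=12)
pos=13: emit EQ '='
pos=15: enter STRING mode
pos=15: emit STR "hi" (now at pos=19)
pos=19: emit SEMI ';'
pos=20: enter STRING mode
pos=20: emit STR "a" (now at pos=23)
pos=23: emit ID 'x' (now at pos=24)
pos=25: enter COMMENT mode (saw '/*')
exit COMMENT mode (now at pos=32)
pos=33: emit LPAREN '('
DONE. 7 tokens: [STR, EQ, STR, SEMI, STR, ID, LPAREN]

Answer: 7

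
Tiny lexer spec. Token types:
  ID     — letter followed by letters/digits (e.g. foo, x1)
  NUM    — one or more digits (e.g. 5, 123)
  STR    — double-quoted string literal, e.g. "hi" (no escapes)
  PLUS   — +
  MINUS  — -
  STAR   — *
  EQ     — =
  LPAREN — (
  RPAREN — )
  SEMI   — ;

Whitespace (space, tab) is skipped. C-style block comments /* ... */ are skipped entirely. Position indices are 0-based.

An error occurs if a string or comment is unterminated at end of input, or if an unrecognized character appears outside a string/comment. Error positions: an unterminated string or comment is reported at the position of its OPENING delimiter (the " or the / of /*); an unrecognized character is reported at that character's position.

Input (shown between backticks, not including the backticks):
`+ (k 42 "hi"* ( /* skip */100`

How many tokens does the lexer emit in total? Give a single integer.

pos=0: emit PLUS '+'
pos=2: emit LPAREN '('
pos=3: emit ID 'k' (now at pos=4)
pos=5: emit NUM '42' (now at pos=7)
pos=8: enter STRING mode
pos=8: emit STR "hi" (now at pos=12)
pos=12: emit STAR '*'
pos=14: emit LPAREN '('
pos=16: enter COMMENT mode (saw '/*')
exit COMMENT mode (now at pos=26)
pos=26: emit NUM '100' (now at pos=29)
DONE. 8 tokens: [PLUS, LPAREN, ID, NUM, STR, STAR, LPAREN, NUM]

Answer: 8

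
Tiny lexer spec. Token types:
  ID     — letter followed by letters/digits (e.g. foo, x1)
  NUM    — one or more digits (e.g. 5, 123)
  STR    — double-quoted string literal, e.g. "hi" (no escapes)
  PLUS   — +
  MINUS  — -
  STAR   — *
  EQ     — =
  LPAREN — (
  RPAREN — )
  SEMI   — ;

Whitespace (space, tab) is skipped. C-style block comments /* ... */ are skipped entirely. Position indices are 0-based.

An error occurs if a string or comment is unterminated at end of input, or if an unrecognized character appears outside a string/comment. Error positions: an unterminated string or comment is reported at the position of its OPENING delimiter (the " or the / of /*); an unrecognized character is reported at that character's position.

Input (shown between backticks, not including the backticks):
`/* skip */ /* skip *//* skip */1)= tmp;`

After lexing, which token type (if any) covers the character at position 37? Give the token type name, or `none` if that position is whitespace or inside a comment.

Answer: ID

Derivation:
pos=0: enter COMMENT mode (saw '/*')
exit COMMENT mode (now at pos=10)
pos=11: enter COMMENT mode (saw '/*')
exit COMMENT mode (now at pos=21)
pos=21: enter COMMENT mode (saw '/*')
exit COMMENT mode (now at pos=31)
pos=31: emit NUM '1' (now at pos=32)
pos=32: emit RPAREN ')'
pos=33: emit EQ '='
pos=35: emit ID 'tmp' (now at pos=38)
pos=38: emit SEMI ';'
DONE. 5 tokens: [NUM, RPAREN, EQ, ID, SEMI]
Position 37: char is 'p' -> ID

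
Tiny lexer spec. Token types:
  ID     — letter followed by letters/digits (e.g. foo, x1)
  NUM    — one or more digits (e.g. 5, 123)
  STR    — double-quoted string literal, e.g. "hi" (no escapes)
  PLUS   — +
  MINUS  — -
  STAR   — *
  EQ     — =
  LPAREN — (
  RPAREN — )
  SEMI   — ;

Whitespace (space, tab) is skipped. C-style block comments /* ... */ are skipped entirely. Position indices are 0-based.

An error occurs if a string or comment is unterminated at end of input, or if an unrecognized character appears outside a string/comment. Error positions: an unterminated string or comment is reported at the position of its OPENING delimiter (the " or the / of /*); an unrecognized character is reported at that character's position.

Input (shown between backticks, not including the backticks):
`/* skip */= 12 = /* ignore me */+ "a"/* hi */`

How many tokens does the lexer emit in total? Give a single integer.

pos=0: enter COMMENT mode (saw '/*')
exit COMMENT mode (now at pos=10)
pos=10: emit EQ '='
pos=12: emit NUM '12' (now at pos=14)
pos=15: emit EQ '='
pos=17: enter COMMENT mode (saw '/*')
exit COMMENT mode (now at pos=32)
pos=32: emit PLUS '+'
pos=34: enter STRING mode
pos=34: emit STR "a" (now at pos=37)
pos=37: enter COMMENT mode (saw '/*')
exit COMMENT mode (now at pos=45)
DONE. 5 tokens: [EQ, NUM, EQ, PLUS, STR]

Answer: 5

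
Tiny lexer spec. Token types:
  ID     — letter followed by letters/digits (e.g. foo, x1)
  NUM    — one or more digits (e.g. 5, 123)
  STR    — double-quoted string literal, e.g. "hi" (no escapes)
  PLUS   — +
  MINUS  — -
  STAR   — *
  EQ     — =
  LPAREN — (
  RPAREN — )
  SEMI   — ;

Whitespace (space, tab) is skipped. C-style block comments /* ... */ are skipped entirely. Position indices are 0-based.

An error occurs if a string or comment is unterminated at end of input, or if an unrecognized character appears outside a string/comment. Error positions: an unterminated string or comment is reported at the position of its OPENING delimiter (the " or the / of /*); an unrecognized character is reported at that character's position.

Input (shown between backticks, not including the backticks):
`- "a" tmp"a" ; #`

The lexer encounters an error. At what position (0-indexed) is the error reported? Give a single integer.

Answer: 15

Derivation:
pos=0: emit MINUS '-'
pos=2: enter STRING mode
pos=2: emit STR "a" (now at pos=5)
pos=6: emit ID 'tmp' (now at pos=9)
pos=9: enter STRING mode
pos=9: emit STR "a" (now at pos=12)
pos=13: emit SEMI ';'
pos=15: ERROR — unrecognized char '#'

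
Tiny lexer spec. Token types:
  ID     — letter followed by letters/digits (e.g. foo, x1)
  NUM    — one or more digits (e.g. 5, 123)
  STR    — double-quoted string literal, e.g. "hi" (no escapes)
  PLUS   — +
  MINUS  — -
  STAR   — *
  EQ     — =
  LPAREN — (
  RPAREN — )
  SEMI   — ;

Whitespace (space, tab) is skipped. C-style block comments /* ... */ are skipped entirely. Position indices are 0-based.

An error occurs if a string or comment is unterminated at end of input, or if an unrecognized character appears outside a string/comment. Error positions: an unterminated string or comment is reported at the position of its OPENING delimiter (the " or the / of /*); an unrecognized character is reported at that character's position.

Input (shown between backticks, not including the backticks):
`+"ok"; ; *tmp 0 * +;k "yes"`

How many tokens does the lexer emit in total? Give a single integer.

pos=0: emit PLUS '+'
pos=1: enter STRING mode
pos=1: emit STR "ok" (now at pos=5)
pos=5: emit SEMI ';'
pos=7: emit SEMI ';'
pos=9: emit STAR '*'
pos=10: emit ID 'tmp' (now at pos=13)
pos=14: emit NUM '0' (now at pos=15)
pos=16: emit STAR '*'
pos=18: emit PLUS '+'
pos=19: emit SEMI ';'
pos=20: emit ID 'k' (now at pos=21)
pos=22: enter STRING mode
pos=22: emit STR "yes" (now at pos=27)
DONE. 12 tokens: [PLUS, STR, SEMI, SEMI, STAR, ID, NUM, STAR, PLUS, SEMI, ID, STR]

Answer: 12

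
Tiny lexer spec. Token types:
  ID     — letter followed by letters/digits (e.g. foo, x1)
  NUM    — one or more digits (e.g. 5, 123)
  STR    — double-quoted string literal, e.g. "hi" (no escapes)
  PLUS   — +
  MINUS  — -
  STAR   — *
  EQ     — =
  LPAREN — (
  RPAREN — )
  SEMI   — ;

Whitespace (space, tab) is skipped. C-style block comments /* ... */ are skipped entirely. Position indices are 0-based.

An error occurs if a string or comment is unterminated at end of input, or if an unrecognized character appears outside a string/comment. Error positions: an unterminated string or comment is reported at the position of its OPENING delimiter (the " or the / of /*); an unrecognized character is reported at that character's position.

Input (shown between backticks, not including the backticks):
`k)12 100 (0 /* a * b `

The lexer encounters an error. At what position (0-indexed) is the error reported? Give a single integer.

pos=0: emit ID 'k' (now at pos=1)
pos=1: emit RPAREN ')'
pos=2: emit NUM '12' (now at pos=4)
pos=5: emit NUM '100' (now at pos=8)
pos=9: emit LPAREN '('
pos=10: emit NUM '0' (now at pos=11)
pos=12: enter COMMENT mode (saw '/*')
pos=12: ERROR — unterminated comment (reached EOF)

Answer: 12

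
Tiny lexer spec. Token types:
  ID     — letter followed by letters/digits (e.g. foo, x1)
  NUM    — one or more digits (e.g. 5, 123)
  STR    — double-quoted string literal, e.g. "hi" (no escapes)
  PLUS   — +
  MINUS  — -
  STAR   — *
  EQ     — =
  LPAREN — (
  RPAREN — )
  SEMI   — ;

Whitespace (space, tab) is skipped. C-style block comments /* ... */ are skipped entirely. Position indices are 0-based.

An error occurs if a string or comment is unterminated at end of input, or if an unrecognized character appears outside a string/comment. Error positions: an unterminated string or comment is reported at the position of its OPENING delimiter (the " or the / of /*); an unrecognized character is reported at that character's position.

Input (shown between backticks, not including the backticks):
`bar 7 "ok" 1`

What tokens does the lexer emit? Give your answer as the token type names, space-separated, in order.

Answer: ID NUM STR NUM

Derivation:
pos=0: emit ID 'bar' (now at pos=3)
pos=4: emit NUM '7' (now at pos=5)
pos=6: enter STRING mode
pos=6: emit STR "ok" (now at pos=10)
pos=11: emit NUM '1' (now at pos=12)
DONE. 4 tokens: [ID, NUM, STR, NUM]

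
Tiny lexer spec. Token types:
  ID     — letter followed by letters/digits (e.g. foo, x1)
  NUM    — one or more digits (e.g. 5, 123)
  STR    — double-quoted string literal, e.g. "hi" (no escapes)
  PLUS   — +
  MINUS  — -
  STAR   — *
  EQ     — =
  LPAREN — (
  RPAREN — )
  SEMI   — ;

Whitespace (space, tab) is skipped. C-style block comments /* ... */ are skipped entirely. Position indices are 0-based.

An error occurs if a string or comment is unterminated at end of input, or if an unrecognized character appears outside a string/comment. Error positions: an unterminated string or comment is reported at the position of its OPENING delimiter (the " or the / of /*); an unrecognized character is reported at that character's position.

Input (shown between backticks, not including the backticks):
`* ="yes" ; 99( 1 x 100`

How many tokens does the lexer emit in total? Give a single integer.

pos=0: emit STAR '*'
pos=2: emit EQ '='
pos=3: enter STRING mode
pos=3: emit STR "yes" (now at pos=8)
pos=9: emit SEMI ';'
pos=11: emit NUM '99' (now at pos=13)
pos=13: emit LPAREN '('
pos=15: emit NUM '1' (now at pos=16)
pos=17: emit ID 'x' (now at pos=18)
pos=19: emit NUM '100' (now at pos=22)
DONE. 9 tokens: [STAR, EQ, STR, SEMI, NUM, LPAREN, NUM, ID, NUM]

Answer: 9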